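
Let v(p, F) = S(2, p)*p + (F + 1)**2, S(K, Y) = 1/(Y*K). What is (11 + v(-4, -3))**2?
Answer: 961/4 ≈ 240.25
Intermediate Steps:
S(K, Y) = 1/(K*Y)
v(p, F) = 1/2 + (1 + F)**2 (v(p, F) = (1/(2*p))*p + (F + 1)**2 = (1/(2*p))*p + (1 + F)**2 = 1/2 + (1 + F)**2)
(11 + v(-4, -3))**2 = (11 + (1/2 + (1 - 3)**2))**2 = (11 + (1/2 + (-2)**2))**2 = (11 + (1/2 + 4))**2 = (11 + 9/2)**2 = (31/2)**2 = 961/4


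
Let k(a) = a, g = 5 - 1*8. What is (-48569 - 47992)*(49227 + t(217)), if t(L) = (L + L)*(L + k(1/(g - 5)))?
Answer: -55368367083/4 ≈ -1.3842e+10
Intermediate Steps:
g = -3 (g = 5 - 8 = -3)
t(L) = 2*L*(-⅛ + L) (t(L) = (L + L)*(L + 1/(-3 - 5)) = (2*L)*(L + 1/(-8)) = (2*L)*(L - ⅛) = (2*L)*(-⅛ + L) = 2*L*(-⅛ + L))
(-48569 - 47992)*(49227 + t(217)) = (-48569 - 47992)*(49227 + (¼)*217*(-1 + 8*217)) = -96561*(49227 + (¼)*217*(-1 + 1736)) = -96561*(49227 + (¼)*217*1735) = -96561*(49227 + 376495/4) = -96561*573403/4 = -55368367083/4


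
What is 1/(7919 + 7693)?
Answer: 1/15612 ≈ 6.4053e-5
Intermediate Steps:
1/(7919 + 7693) = 1/15612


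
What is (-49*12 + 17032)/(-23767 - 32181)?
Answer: -4111/13987 ≈ -0.29392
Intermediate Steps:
(-49*12 + 17032)/(-23767 - 32181) = (-588 + 17032)/(-55948) = 16444*(-1/55948) = -4111/13987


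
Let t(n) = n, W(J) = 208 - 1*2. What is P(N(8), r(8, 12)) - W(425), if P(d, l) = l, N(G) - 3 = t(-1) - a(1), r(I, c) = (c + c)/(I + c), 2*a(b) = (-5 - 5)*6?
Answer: -1024/5 ≈ -204.80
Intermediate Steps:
W(J) = 206 (W(J) = 208 - 2 = 206)
a(b) = -30 (a(b) = ((-5 - 5)*6)/2 = (-10*6)/2 = (½)*(-60) = -30)
r(I, c) = 2*c/(I + c) (r(I, c) = (2*c)/(I + c) = 2*c/(I + c))
N(G) = 32 (N(G) = 3 + (-1 - 1*(-30)) = 3 + (-1 + 30) = 3 + 29 = 32)
P(N(8), r(8, 12)) - W(425) = 2*12/(8 + 12) - 1*206 = 2*12/20 - 206 = 2*12*(1/20) - 206 = 6/5 - 206 = -1024/5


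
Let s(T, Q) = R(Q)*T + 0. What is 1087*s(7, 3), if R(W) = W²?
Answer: 68481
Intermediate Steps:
s(T, Q) = T*Q² (s(T, Q) = Q²*T + 0 = T*Q² + 0 = T*Q²)
1087*s(7, 3) = 1087*(7*3²) = 1087*(7*9) = 1087*63 = 68481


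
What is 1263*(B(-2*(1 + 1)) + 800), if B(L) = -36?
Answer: 964932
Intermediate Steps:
1263*(B(-2*(1 + 1)) + 800) = 1263*(-36 + 800) = 1263*764 = 964932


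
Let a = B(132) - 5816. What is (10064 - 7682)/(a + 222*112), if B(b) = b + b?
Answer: 1191/9656 ≈ 0.12334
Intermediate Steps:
B(b) = 2*b
a = -5552 (a = 2*132 - 5816 = 264 - 5816 = -5552)
(10064 - 7682)/(a + 222*112) = (10064 - 7682)/(-5552 + 222*112) = 2382/(-5552 + 24864) = 2382/19312 = 2382*(1/19312) = 1191/9656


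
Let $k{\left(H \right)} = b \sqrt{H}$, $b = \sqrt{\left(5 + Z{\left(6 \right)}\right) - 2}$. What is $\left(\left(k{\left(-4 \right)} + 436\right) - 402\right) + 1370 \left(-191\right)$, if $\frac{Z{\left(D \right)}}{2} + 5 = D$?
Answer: $-261636 + 2 i \sqrt{5} \approx -2.6164 \cdot 10^{5} + 4.4721 i$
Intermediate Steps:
$Z{\left(D \right)} = -10 + 2 D$
$b = \sqrt{5}$ ($b = \sqrt{\left(5 + \left(-10 + 2 \cdot 6\right)\right) - 2} = \sqrt{\left(5 + \left(-10 + 12\right)\right) - 2} = \sqrt{\left(5 + 2\right) - 2} = \sqrt{7 - 2} = \sqrt{5} \approx 2.2361$)
$k{\left(H \right)} = \sqrt{5} \sqrt{H}$
$\left(\left(k{\left(-4 \right)} + 436\right) - 402\right) + 1370 \left(-191\right) = \left(\left(\sqrt{5} \sqrt{-4} + 436\right) - 402\right) + 1370 \left(-191\right) = \left(\left(\sqrt{5} \cdot 2 i + 436\right) - 402\right) - 261670 = \left(\left(2 i \sqrt{5} + 436\right) - 402\right) - 261670 = \left(\left(436 + 2 i \sqrt{5}\right) - 402\right) - 261670 = \left(34 + 2 i \sqrt{5}\right) - 261670 = -261636 + 2 i \sqrt{5}$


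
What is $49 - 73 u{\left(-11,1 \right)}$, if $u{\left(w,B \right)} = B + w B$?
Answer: $779$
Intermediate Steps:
$u{\left(w,B \right)} = B + B w$
$49 - 73 u{\left(-11,1 \right)} = 49 - 73 \cdot 1 \left(1 - 11\right) = 49 - 73 \cdot 1 \left(-10\right) = 49 - -730 = 49 + 730 = 779$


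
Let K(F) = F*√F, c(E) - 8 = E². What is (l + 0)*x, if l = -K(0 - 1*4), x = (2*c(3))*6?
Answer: 1632*I ≈ 1632.0*I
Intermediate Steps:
c(E) = 8 + E²
x = 204 (x = (2*(8 + 3²))*6 = (2*(8 + 9))*6 = (2*17)*6 = 34*6 = 204)
K(F) = F^(3/2)
l = 8*I (l = -(0 - 1*4)^(3/2) = -(0 - 4)^(3/2) = -(-4)^(3/2) = -(-8)*I = 8*I ≈ 8.0*I)
(l + 0)*x = (8*I + 0)*204 = (8*I)*204 = 1632*I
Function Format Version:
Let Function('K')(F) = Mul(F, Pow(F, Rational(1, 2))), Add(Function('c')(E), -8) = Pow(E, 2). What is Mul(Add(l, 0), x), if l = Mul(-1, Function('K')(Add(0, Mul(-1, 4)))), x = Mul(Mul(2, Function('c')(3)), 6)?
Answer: Mul(1632, I) ≈ Mul(1632.0, I)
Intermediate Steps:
Function('c')(E) = Add(8, Pow(E, 2))
x = 204 (x = Mul(Mul(2, Add(8, Pow(3, 2))), 6) = Mul(Mul(2, Add(8, 9)), 6) = Mul(Mul(2, 17), 6) = Mul(34, 6) = 204)
Function('K')(F) = Pow(F, Rational(3, 2))
l = Mul(8, I) (l = Mul(-1, Pow(Add(0, Mul(-1, 4)), Rational(3, 2))) = Mul(-1, Pow(Add(0, -4), Rational(3, 2))) = Mul(-1, Pow(-4, Rational(3, 2))) = Mul(-1, Mul(-8, I)) = Mul(8, I) ≈ Mul(8.0000, I))
Mul(Add(l, 0), x) = Mul(Add(Mul(8, I), 0), 204) = Mul(Mul(8, I), 204) = Mul(1632, I)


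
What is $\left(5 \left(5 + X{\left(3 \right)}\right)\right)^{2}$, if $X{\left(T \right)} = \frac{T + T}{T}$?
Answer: $1225$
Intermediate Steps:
$X{\left(T \right)} = 2$ ($X{\left(T \right)} = \frac{2 T}{T} = 2$)
$\left(5 \left(5 + X{\left(3 \right)}\right)\right)^{2} = \left(5 \left(5 + 2\right)\right)^{2} = \left(5 \cdot 7\right)^{2} = 35^{2} = 1225$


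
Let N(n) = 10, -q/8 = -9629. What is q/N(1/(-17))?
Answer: 38516/5 ≈ 7703.2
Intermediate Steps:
q = 77032 (q = -8*(-9629) = 77032)
q/N(1/(-17)) = 77032/10 = 77032*(⅒) = 38516/5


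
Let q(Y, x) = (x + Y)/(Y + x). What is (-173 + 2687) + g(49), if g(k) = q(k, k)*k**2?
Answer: 4915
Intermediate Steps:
q(Y, x) = 1 (q(Y, x) = (Y + x)/(Y + x) = 1)
g(k) = k**2 (g(k) = 1*k**2 = k**2)
(-173 + 2687) + g(49) = (-173 + 2687) + 49**2 = 2514 + 2401 = 4915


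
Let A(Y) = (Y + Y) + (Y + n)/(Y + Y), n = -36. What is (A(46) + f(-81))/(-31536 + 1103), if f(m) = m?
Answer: -511/1399918 ≈ -0.00036502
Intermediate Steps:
A(Y) = 2*Y + (-36 + Y)/(2*Y) (A(Y) = (Y + Y) + (Y - 36)/(Y + Y) = 2*Y + (-36 + Y)/((2*Y)) = 2*Y + (-36 + Y)*(1/(2*Y)) = 2*Y + (-36 + Y)/(2*Y))
(A(46) + f(-81))/(-31536 + 1103) = ((½ - 18/46 + 2*46) - 81)/(-31536 + 1103) = ((½ - 18*1/46 + 92) - 81)/(-30433) = ((½ - 9/23 + 92) - 81)*(-1/30433) = (4237/46 - 81)*(-1/30433) = (511/46)*(-1/30433) = -511/1399918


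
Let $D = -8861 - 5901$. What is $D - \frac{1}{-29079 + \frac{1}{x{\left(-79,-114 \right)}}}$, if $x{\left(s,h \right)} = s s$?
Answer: $- \frac{2679037838715}{181482038} \approx -14762.0$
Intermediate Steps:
$D = -14762$ ($D = -8861 - 5901 = -14762$)
$x{\left(s,h \right)} = s^{2}$
$D - \frac{1}{-29079 + \frac{1}{x{\left(-79,-114 \right)}}} = -14762 - \frac{1}{-29079 + \frac{1}{\left(-79\right)^{2}}} = -14762 - \frac{1}{-29079 + \frac{1}{6241}} = -14762 - \frac{1}{- \frac{181482038}{6241}} = -14762 - - \frac{6241}{181482038} = -14762 + \frac{6241}{181482038} = - \frac{2679037838715}{181482038}$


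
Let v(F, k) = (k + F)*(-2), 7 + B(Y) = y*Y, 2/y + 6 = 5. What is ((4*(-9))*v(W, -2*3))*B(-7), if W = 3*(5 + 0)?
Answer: 4536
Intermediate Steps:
y = -2 (y = 2/(-6 + 5) = 2/(-1) = 2*(-1) = -2)
B(Y) = -7 - 2*Y
W = 15 (W = 3*5 = 15)
v(F, k) = -2*F - 2*k (v(F, k) = (F + k)*(-2) = -2*F - 2*k)
((4*(-9))*v(W, -2*3))*B(-7) = ((4*(-9))*(-2*15 - (-4)*3))*(-7 - 2*(-7)) = (-36*(-30 - 2*(-6)))*(-7 + 14) = -36*(-30 + 12)*7 = -36*(-18)*7 = 648*7 = 4536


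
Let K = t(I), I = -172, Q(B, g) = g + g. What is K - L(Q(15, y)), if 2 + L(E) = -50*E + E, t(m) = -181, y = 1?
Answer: -81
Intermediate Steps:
Q(B, g) = 2*g
K = -181
L(E) = -2 - 49*E (L(E) = -2 + (-50*E + E) = -2 - 49*E)
K - L(Q(15, y)) = -181 - (-2 - 98) = -181 - 1*(-100) = -181 + 100 = -81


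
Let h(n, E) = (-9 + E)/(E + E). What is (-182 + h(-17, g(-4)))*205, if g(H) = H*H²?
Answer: -4760715/128 ≈ -37193.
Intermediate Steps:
g(H) = H³
h(n, E) = (-9 + E)/(2*E) (h(n, E) = (-9 + E)/((2*E)) = (-9 + E)*(1/(2*E)) = (-9 + E)/(2*E))
(-182 + h(-17, g(-4)))*205 = (-182 + (-9 + (-4)³)/(2*((-4)³)))*205 = (-182 + (½)*(-9 - 64)/(-64))*205 = (-182 + (½)*(-1/64)*(-73))*205 = (-182 + 73/128)*205 = -23223/128*205 = -4760715/128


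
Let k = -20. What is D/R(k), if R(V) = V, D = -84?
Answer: 21/5 ≈ 4.2000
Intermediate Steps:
D/R(k) = -84/(-20) = -84*(-1/20) = 21/5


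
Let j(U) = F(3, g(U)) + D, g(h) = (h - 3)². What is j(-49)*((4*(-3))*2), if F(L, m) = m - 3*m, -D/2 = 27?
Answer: 131088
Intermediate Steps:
D = -54 (D = -2*27 = -54)
g(h) = (-3 + h)²
F(L, m) = -2*m
j(U) = -54 - 2*(-3 + U)² (j(U) = -2*(-3 + U)² - 54 = -54 - 2*(-3 + U)²)
j(-49)*((4*(-3))*2) = (-54 - 2*(-3 - 49)²)*((4*(-3))*2) = (-54 - 2*(-52)²)*(-12*2) = (-54 - 2*2704)*(-24) = (-54 - 5408)*(-24) = -5462*(-24) = 131088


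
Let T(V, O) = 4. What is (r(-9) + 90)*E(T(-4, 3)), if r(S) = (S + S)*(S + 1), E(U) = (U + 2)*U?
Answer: 5616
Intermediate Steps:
E(U) = U*(2 + U) (E(U) = (2 + U)*U = U*(2 + U))
r(S) = 2*S*(1 + S) (r(S) = (2*S)*(1 + S) = 2*S*(1 + S))
(r(-9) + 90)*E(T(-4, 3)) = (2*(-9)*(1 - 9) + 90)*(4*(2 + 4)) = (2*(-9)*(-8) + 90)*(4*6) = (144 + 90)*24 = 234*24 = 5616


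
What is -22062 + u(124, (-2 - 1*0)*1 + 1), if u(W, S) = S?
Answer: -22063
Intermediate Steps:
-22062 + u(124, (-2 - 1*0)*1 + 1) = -22062 + ((-2 - 1*0)*1 + 1) = -22062 + ((-2 + 0)*1 + 1) = -22062 + (-2*1 + 1) = -22062 + (-2 + 1) = -22062 - 1 = -22063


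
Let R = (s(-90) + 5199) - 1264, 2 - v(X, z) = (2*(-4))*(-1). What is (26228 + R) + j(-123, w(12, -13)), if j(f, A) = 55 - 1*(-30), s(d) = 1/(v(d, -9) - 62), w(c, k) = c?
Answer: 2056863/68 ≈ 30248.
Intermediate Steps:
v(X, z) = -6 (v(X, z) = 2 - 2*(-4)*(-1) = 2 - (-8)*(-1) = 2 - 1*8 = 2 - 8 = -6)
s(d) = -1/68 (s(d) = 1/(-6 - 62) = 1/(-68) = -1/68)
j(f, A) = 85 (j(f, A) = 55 + 30 = 85)
R = 267579/68 (R = (-1/68 + 5199) - 1264 = 353531/68 - 1264 = 267579/68 ≈ 3935.0)
(26228 + R) + j(-123, w(12, -13)) = (26228 + 267579/68) + 85 = 2051083/68 + 85 = 2056863/68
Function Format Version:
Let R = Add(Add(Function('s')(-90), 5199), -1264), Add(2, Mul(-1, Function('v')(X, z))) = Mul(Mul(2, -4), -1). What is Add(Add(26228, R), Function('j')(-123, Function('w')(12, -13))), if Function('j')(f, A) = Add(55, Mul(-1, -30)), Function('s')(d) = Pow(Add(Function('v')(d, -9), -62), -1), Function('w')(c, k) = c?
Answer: Rational(2056863, 68) ≈ 30248.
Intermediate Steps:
Function('v')(X, z) = -6 (Function('v')(X, z) = Add(2, Mul(-1, Mul(Mul(2, -4), -1))) = Add(2, Mul(-1, Mul(-8, -1))) = Add(2, Mul(-1, 8)) = Add(2, -8) = -6)
Function('s')(d) = Rational(-1, 68) (Function('s')(d) = Pow(Add(-6, -62), -1) = Pow(-68, -1) = Rational(-1, 68))
Function('j')(f, A) = 85 (Function('j')(f, A) = Add(55, 30) = 85)
R = Rational(267579, 68) (R = Add(Add(Rational(-1, 68), 5199), -1264) = Add(Rational(353531, 68), -1264) = Rational(267579, 68) ≈ 3935.0)
Add(Add(26228, R), Function('j')(-123, Function('w')(12, -13))) = Add(Add(26228, Rational(267579, 68)), 85) = Add(Rational(2051083, 68), 85) = Rational(2056863, 68)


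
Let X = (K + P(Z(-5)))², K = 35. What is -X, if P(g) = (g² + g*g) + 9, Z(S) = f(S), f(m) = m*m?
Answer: -1674436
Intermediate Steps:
f(m) = m²
Z(S) = S²
P(g) = 9 + 2*g² (P(g) = (g² + g²) + 9 = 2*g² + 9 = 9 + 2*g²)
X = 1674436 (X = (35 + (9 + 2*((-5)²)²))² = (35 + (9 + 2*25²))² = (35 + (9 + 2*625))² = (35 + (9 + 1250))² = (35 + 1259)² = 1294² = 1674436)
-X = -1*1674436 = -1674436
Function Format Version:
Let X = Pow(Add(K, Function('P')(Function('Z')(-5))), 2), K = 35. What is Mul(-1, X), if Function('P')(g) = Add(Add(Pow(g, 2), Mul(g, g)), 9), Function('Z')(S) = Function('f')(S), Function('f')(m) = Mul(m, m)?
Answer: -1674436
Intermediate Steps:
Function('f')(m) = Pow(m, 2)
Function('Z')(S) = Pow(S, 2)
Function('P')(g) = Add(9, Mul(2, Pow(g, 2))) (Function('P')(g) = Add(Add(Pow(g, 2), Pow(g, 2)), 9) = Add(Mul(2, Pow(g, 2)), 9) = Add(9, Mul(2, Pow(g, 2))))
X = 1674436 (X = Pow(Add(35, Add(9, Mul(2, Pow(Pow(-5, 2), 2)))), 2) = Pow(Add(35, Add(9, Mul(2, Pow(25, 2)))), 2) = Pow(Add(35, Add(9, Mul(2, 625))), 2) = Pow(Add(35, Add(9, 1250)), 2) = Pow(Add(35, 1259), 2) = Pow(1294, 2) = 1674436)
Mul(-1, X) = Mul(-1, 1674436) = -1674436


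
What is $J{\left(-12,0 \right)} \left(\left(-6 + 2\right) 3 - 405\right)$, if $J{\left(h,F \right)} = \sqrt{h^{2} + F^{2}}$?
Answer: $-5004$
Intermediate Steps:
$J{\left(h,F \right)} = \sqrt{F^{2} + h^{2}}$
$J{\left(-12,0 \right)} \left(\left(-6 + 2\right) 3 - 405\right) = \sqrt{0^{2} + \left(-12\right)^{2}} \left(\left(-6 + 2\right) 3 - 405\right) = \sqrt{0 + 144} \left(\left(-4\right) 3 - 405\right) = \sqrt{144} \left(-12 - 405\right) = 12 \left(-417\right) = -5004$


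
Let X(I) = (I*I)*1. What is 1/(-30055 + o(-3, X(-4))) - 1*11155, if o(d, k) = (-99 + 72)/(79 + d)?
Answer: -25480329161/2284207 ≈ -11155.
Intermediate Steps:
X(I) = I² (X(I) = I²*1 = I²)
o(d, k) = -27/(79 + d)
1/(-30055 + o(-3, X(-4))) - 1*11155 = 1/(-30055 - 27/(79 - 3)) - 1*11155 = 1/(-30055 - 27/76) - 11155 = 1/(-2284207/76) - 11155 = -76/2284207 - 11155 = -25480329161/2284207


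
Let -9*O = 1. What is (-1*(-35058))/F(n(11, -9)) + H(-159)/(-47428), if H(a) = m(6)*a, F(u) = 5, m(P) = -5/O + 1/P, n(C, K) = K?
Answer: 3325533463/474280 ≈ 7011.8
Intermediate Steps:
O = -⅑ (O = -⅑*1 = -⅑ ≈ -0.11111)
m(P) = 45 + 1/P (m(P) = -5/(-⅑) + 1/P = -5*(-9) + 1/P = 45 + 1/P)
H(a) = 271*a/6 (H(a) = (45 + 1/6)*a = (45 + ⅙)*a = 271*a/6)
(-1*(-35058))/F(n(11, -9)) + H(-159)/(-47428) = -1*(-35058)/5 + ((271/6)*(-159))/(-47428) = 35058*(⅕) - 14363/2*(-1/47428) = 35058/5 + 14363/94856 = 3325533463/474280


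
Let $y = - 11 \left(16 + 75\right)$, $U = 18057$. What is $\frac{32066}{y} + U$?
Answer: $\frac{18042991}{1001} \approx 18025.0$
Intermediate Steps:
$y = -1001$ ($y = \left(-11\right) 91 = -1001$)
$\frac{32066}{y} + U = \frac{32066}{-1001} + 18057 = 32066 \left(- \frac{1}{1001}\right) + 18057 = - \frac{32066}{1001} + 18057 = \frac{18042991}{1001}$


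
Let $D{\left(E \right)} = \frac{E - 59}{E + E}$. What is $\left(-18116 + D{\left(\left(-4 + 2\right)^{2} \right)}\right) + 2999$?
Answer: $- \frac{120991}{8} \approx -15124.0$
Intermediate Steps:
$D{\left(E \right)} = \frac{-59 + E}{2 E}$ ($D{\left(E \right)} = \frac{E + \left(-92 + 33\right)}{2 E} = \left(E - 59\right) \frac{1}{2 E} = \left(-59 + E\right) \frac{1}{2 E} = \frac{-59 + E}{2 E}$)
$\left(-18116 + D{\left(\left(-4 + 2\right)^{2} \right)}\right) + 2999 = \left(-18116 + \frac{-59 + \left(-4 + 2\right)^{2}}{2 \left(-4 + 2\right)^{2}}\right) + 2999 = \left(-18116 + \frac{-59 + \left(-2\right)^{2}}{2 \left(-2\right)^{2}}\right) + 2999 = \left(-18116 + \frac{-59 + 4}{2 \cdot 4}\right) + 2999 = \left(-18116 + \frac{1}{2} \cdot \frac{1}{4} \left(-55\right)\right) + 2999 = \left(-18116 - \frac{55}{8}\right) + 2999 = - \frac{144983}{8} + 2999 = - \frac{120991}{8}$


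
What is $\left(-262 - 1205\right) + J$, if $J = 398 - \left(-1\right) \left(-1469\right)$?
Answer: $-2538$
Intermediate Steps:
$J = -1071$ ($J = 398 - 1469 = -1071$)
$\left(-262 - 1205\right) + J = \left(-262 - 1205\right) - 1071 = -1467 - 1071 = -2538$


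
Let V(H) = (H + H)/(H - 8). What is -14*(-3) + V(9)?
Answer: 60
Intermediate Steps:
V(H) = 2*H/(-8 + H) (V(H) = (2*H)/(-8 + H) = 2*H/(-8 + H))
-14*(-3) + V(9) = -14*(-3) + 2*9/(-8 + 9) = 42 + 2*9/1 = 42 + 2*9*1 = 42 + 18 = 60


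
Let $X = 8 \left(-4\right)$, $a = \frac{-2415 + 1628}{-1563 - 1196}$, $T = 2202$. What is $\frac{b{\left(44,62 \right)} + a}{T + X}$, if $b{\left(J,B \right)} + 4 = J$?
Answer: $\frac{111147}{5987030} \approx 0.018565$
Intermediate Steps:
$b{\left(J,B \right)} = -4 + J$
$a = \frac{787}{2759}$ ($a = - \frac{787}{-2759} = \left(-787\right) \left(- \frac{1}{2759}\right) = \frac{787}{2759} \approx 0.28525$)
$X = -32$
$\frac{b{\left(44,62 \right)} + a}{T + X} = \frac{\left(-4 + 44\right) + \frac{787}{2759}}{2202 - 32} = \frac{40 + \frac{787}{2759}}{2170} = \frac{111147}{2759} \cdot \frac{1}{2170} = \frac{111147}{5987030}$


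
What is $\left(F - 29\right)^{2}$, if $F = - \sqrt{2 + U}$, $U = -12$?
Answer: $\left(29 + i \sqrt{10}\right)^{2} \approx 831.0 + 183.41 i$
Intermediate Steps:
$F = - i \sqrt{10}$ ($F = - \sqrt{2 - 12} = - \sqrt{-10} = - i \sqrt{10} \approx - 3.1623 i$)
$\left(F - 29\right)^{2} = \left(- i \sqrt{10} - 29\right)^{2} = \left(-29 - i \sqrt{10}\right)^{2}$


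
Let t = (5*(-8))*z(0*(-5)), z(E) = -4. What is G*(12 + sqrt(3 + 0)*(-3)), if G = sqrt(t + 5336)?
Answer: 6*sqrt(1374)*(4 - sqrt(3)) ≈ 504.40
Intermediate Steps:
t = 160 (t = (5*(-8))*(-4) = -40*(-4) = 160)
G = 2*sqrt(1374) (G = sqrt(160 + 5336) = sqrt(5496) = 2*sqrt(1374) ≈ 74.135)
G*(12 + sqrt(3 + 0)*(-3)) = (2*sqrt(1374))*(12 + sqrt(3 + 0)*(-3)) = (2*sqrt(1374))*(12 + sqrt(3)*(-3)) = (2*sqrt(1374))*(12 - 3*sqrt(3)) = 2*sqrt(1374)*(12 - 3*sqrt(3))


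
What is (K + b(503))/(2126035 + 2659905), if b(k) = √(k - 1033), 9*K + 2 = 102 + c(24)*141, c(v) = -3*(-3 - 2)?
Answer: 443/8614692 + I*√530/4785940 ≈ 5.1424e-5 + 4.8103e-6*I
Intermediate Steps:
c(v) = 15 (c(v) = -3*(-5) = 15)
K = 2215/9 (K = -2/9 + (102 + 15*141)/9 = -2/9 + (102 + 2115)/9 = -2/9 + (⅑)*2217 = -2/9 + 739/3 = 2215/9 ≈ 246.11)
b(k) = √(-1033 + k)
(K + b(503))/(2126035 + 2659905) = (2215/9 + √(-1033 + 503))/(2126035 + 2659905) = (2215/9 + √(-530))/4785940 = (2215/9 + I*√530)*(1/4785940) = 443/8614692 + I*√530/4785940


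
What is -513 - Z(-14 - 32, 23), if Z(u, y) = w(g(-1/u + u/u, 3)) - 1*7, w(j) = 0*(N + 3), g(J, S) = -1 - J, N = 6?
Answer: -506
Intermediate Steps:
w(j) = 0 (w(j) = 0*(6 + 3) = 0*9 = 0)
Z(u, y) = -7 (Z(u, y) = 0 - 1*7 = 0 - 7 = -7)
-513 - Z(-14 - 32, 23) = -513 - 1*(-7) = -513 + 7 = -506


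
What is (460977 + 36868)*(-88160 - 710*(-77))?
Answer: -16672829050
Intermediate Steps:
(460977 + 36868)*(-88160 - 710*(-77)) = 497845*(-88160 + 54670) = 497845*(-33490) = -16672829050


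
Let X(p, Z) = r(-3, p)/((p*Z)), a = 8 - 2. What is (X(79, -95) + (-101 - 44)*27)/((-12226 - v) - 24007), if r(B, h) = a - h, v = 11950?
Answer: 29382002/361613415 ≈ 0.081253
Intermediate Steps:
a = 6
r(B, h) = 6 - h
X(p, Z) = (6 - p)/(Z*p) (X(p, Z) = (6 - p)/((p*Z)) = (6 - p)/((Z*p)) = (6 - p)*(1/(Z*p)) = (6 - p)/(Z*p))
(X(79, -95) + (-101 - 44)*27)/((-12226 - v) - 24007) = ((6 - 1*79)/(-95*79) + (-101 - 44)*27)/((-12226 - 1*11950) - 24007) = (-1/95*1/79*(6 - 79) - 145*27)/((-12226 - 11950) - 24007) = (-1/95*1/79*(-73) - 3915)/(-24176 - 24007) = (73/7505 - 3915)/(-48183) = -29382002/7505*(-1/48183) = 29382002/361613415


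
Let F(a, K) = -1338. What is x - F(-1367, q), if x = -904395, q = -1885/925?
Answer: -903057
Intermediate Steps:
q = -377/185 (q = -1885*1/925 = -377/185 ≈ -2.0378)
x - F(-1367, q) = -904395 - 1*(-1338) = -904395 + 1338 = -903057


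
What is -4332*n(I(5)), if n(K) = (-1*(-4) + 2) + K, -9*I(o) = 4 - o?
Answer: -79420/3 ≈ -26473.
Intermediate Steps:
I(o) = -4/9 + o/9 (I(o) = -(4 - o)/9 = -4/9 + o/9)
n(K) = 6 + K (n(K) = (4 + 2) + K = 6 + K)
-4332*n(I(5)) = -4332*(6 + (-4/9 + (1/9)*5)) = -4332*(6 + (-4/9 + 5/9)) = -4332*(6 + 1/9) = -4332*55/9 = -79420/3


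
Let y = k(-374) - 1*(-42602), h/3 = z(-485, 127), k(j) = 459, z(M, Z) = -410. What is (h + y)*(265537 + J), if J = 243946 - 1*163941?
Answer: 14454367402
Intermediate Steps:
J = 80005 (J = 243946 - 163941 = 80005)
h = -1230 (h = 3*(-410) = -1230)
y = 43061 (y = 459 - 1*(-42602) = 459 + 42602 = 43061)
(h + y)*(265537 + J) = (-1230 + 43061)*(265537 + 80005) = 41831*345542 = 14454367402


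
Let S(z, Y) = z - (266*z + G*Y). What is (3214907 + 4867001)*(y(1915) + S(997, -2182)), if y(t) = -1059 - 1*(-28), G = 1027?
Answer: 15967247833624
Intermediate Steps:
y(t) = -1031 (y(t) = -1059 + 28 = -1031)
S(z, Y) = -1027*Y - 265*z (S(z, Y) = z - (266*z + 1027*Y) = z + (-1027*Y - 266*z) = -1027*Y - 265*z)
(3214907 + 4867001)*(y(1915) + S(997, -2182)) = (3214907 + 4867001)*(-1031 + (-1027*(-2182) - 265*997)) = 8081908*(-1031 + (2240914 - 264205)) = 8081908*(-1031 + 1976709) = 8081908*1975678 = 15967247833624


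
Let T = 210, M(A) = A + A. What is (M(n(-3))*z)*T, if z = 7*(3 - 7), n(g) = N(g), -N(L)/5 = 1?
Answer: 58800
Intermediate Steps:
N(L) = -5 (N(L) = -5*1 = -5)
n(g) = -5
M(A) = 2*A
z = -28 (z = 7*(-4) = -28)
(M(n(-3))*z)*T = ((2*(-5))*(-28))*210 = -10*(-28)*210 = 280*210 = 58800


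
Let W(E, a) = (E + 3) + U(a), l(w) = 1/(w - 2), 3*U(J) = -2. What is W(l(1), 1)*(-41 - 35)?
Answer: -304/3 ≈ -101.33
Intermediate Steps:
U(J) = -⅔ (U(J) = (⅓)*(-2) = -⅔)
l(w) = 1/(-2 + w)
W(E, a) = 7/3 + E (W(E, a) = (E + 3) - ⅔ = (3 + E) - ⅔ = 7/3 + E)
W(l(1), 1)*(-41 - 35) = (7/3 + 1/(-2 + 1))*(-41 - 35) = (7/3 + 1/(-1))*(-76) = (7/3 - 1)*(-76) = (4/3)*(-76) = -304/3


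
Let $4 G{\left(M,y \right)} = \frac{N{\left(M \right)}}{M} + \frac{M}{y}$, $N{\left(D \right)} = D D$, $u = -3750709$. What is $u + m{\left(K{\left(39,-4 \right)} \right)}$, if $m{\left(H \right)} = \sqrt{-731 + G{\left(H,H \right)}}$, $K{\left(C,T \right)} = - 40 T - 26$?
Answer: $-3750709 + \frac{i \sqrt{2789}}{2} \approx -3.7507 \cdot 10^{6} + 26.405 i$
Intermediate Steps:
$K{\left(C,T \right)} = -26 - 40 T$
$N{\left(D \right)} = D^{2}$
$G{\left(M,y \right)} = \frac{M}{4} + \frac{M}{4 y}$ ($G{\left(M,y \right)} = \frac{\frac{M^{2}}{M} + \frac{M}{y}}{4} = \frac{M + \frac{M}{y}}{4} = \frac{M}{4} + \frac{M}{4 y}$)
$m{\left(H \right)} = \sqrt{- \frac{2923}{4} + \frac{H}{4}}$ ($m{\left(H \right)} = \sqrt{-731 + \frac{H \left(1 + H\right)}{4 H}} = \sqrt{-731 + \left(\frac{1}{4} + \frac{H}{4}\right)} = \sqrt{- \frac{2923}{4} + \frac{H}{4}}$)
$u + m{\left(K{\left(39,-4 \right)} \right)} = -3750709 + \frac{\sqrt{-2923 - -134}}{2} = -3750709 + \frac{\sqrt{-2923 + \left(-26 + 160\right)}}{2} = -3750709 + \frac{\sqrt{-2923 + 134}}{2} = -3750709 + \frac{\sqrt{-2789}}{2} = -3750709 + \frac{i \sqrt{2789}}{2}$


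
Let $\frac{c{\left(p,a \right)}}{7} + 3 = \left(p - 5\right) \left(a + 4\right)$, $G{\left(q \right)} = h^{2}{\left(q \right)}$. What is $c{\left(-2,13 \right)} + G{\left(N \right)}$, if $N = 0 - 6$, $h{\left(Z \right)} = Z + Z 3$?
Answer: $-278$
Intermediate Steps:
$h{\left(Z \right)} = 4 Z$ ($h{\left(Z \right)} = Z + 3 Z = 4 Z$)
$N = -6$
$G{\left(q \right)} = 16 q^{2}$ ($G{\left(q \right)} = \left(4 q\right)^{2} = 16 q^{2}$)
$c{\left(p,a \right)} = -21 + 7 \left(-5 + p\right) \left(4 + a\right)$ ($c{\left(p,a \right)} = -21 + 7 \left(p - 5\right) \left(a + 4\right) = -21 + 7 \left(-5 + p\right) \left(4 + a\right)$)
$c{\left(-2,13 \right)} + G{\left(N \right)} = \left(-161 - 455 + 28 \left(-2\right) + 7 \cdot 13 \left(-2\right)\right) + 16 \left(-6\right)^{2} = \left(-161 - 455 - 56 - 182\right) + 16 \cdot 36 = -854 + 576 = -278$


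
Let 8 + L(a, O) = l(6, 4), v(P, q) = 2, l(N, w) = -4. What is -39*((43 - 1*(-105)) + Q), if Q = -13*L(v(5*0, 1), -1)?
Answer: -11856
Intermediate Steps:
L(a, O) = -12 (L(a, O) = -8 - 4 = -12)
Q = 156 (Q = -13*(-12) = 156)
-39*((43 - 1*(-105)) + Q) = -39*((43 - 1*(-105)) + 156) = -39*((43 + 105) + 156) = -39*(148 + 156) = -39*304 = -11856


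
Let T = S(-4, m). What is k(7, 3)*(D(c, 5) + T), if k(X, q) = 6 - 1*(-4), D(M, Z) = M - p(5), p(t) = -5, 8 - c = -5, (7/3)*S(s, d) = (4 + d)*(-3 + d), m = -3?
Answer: 1080/7 ≈ 154.29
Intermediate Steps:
S(s, d) = 3*(-3 + d)*(4 + d)/7 (S(s, d) = 3*((4 + d)*(-3 + d))/7 = 3*((-3 + d)*(4 + d))/7 = 3*(-3 + d)*(4 + d)/7)
T = -18/7 (T = -36/7 + (3/7)*(-3) + (3/7)*(-3)**2 = -36/7 - 9/7 + (3/7)*9 = -36/7 - 9/7 + 27/7 = -18/7 ≈ -2.5714)
c = 13 (c = 8 - 1*(-5) = 8 + 5 = 13)
D(M, Z) = 5 + M (D(M, Z) = M - 1*(-5) = M + 5 = 5 + M)
k(X, q) = 10 (k(X, q) = 6 + 4 = 10)
k(7, 3)*(D(c, 5) + T) = 10*((5 + 13) - 18/7) = 10*(18 - 18/7) = 10*(108/7) = 1080/7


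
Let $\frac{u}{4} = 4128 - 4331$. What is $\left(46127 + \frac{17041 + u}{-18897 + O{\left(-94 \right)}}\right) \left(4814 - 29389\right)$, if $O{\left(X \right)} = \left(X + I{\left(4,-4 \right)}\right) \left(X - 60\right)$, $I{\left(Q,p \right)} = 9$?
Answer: $- \frac{6582248114500}{5807} \approx -1.1335 \cdot 10^{9}$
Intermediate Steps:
$u = -812$ ($u = 4 \left(4128 - 4331\right) = 4 \left(-203\right) = -812$)
$O{\left(X \right)} = \left(-60 + X\right) \left(9 + X\right)$ ($O{\left(X \right)} = \left(X + 9\right) \left(X - 60\right) = \left(9 + X\right) \left(-60 + X\right) = \left(-60 + X\right) \left(9 + X\right)$)
$\left(46127 + \frac{17041 + u}{-18897 + O{\left(-94 \right)}}\right) \left(4814 - 29389\right) = \left(46127 + \frac{17041 - 812}{-18897 - \left(-4254 - 8836\right)}\right) \left(4814 - 29389\right) = \left(46127 + \frac{16229}{-18897 + \left(-540 + 8836 + 4794\right)}\right) \left(-24575\right) = \left(46127 + \frac{16229}{-18897 + 13090}\right) \left(-24575\right) = \left(46127 + \frac{16229}{-5807}\right) \left(-24575\right) = \left(46127 + 16229 \left(- \frac{1}{5807}\right)\right) \left(-24575\right) = \left(46127 - \frac{16229}{5807}\right) \left(-24575\right) = \frac{267843260}{5807} \left(-24575\right) = - \frac{6582248114500}{5807}$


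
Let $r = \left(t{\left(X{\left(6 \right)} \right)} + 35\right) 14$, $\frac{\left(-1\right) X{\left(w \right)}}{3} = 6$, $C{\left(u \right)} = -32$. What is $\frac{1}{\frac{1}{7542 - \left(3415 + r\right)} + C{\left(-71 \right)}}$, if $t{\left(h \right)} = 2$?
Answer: $- \frac{3609}{115487} \approx -0.03125$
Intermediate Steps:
$X{\left(w \right)} = -18$ ($X{\left(w \right)} = \left(-3\right) 6 = -18$)
$r = 518$ ($r = \left(2 + 35\right) 14 = 37 \cdot 14 = 518$)
$\frac{1}{\frac{1}{7542 - \left(3415 + r\right)} + C{\left(-71 \right)}} = \frac{1}{\frac{1}{7542 - 3933} - 32} = \frac{1}{\frac{1}{3609} - 32} = \frac{1}{- \frac{115487}{3609}} = - \frac{3609}{115487}$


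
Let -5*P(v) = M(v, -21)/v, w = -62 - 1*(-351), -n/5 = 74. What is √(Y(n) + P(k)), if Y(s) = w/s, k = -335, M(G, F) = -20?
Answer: I*√487346610/24790 ≈ 0.89052*I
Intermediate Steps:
n = -370 (n = -5*74 = -370)
w = 289 (w = -62 + 351 = 289)
Y(s) = 289/s
P(v) = 4/v (P(v) = -(-4)/v = 4/v)
√(Y(n) + P(k)) = √(289/(-370) + 4/(-335)) = √(289*(-1/370) + 4*(-1/335)) = √(-289/370 - 4/335) = √(-19659/24790) = I*√487346610/24790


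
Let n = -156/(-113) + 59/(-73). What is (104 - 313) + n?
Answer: -1719320/8249 ≈ -208.43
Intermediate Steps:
n = 4721/8249 (n = -156*(-1/113) + 59*(-1/73) = 156/113 - 59/73 = 4721/8249 ≈ 0.57231)
(104 - 313) + n = (104 - 313) + 4721/8249 = -209 + 4721/8249 = -1719320/8249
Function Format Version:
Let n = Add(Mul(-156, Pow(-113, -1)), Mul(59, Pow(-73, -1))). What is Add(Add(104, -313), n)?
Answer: Rational(-1719320, 8249) ≈ -208.43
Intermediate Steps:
n = Rational(4721, 8249) (n = Add(Mul(-156, Rational(-1, 113)), Mul(59, Rational(-1, 73))) = Add(Rational(156, 113), Rational(-59, 73)) = Rational(4721, 8249) ≈ 0.57231)
Add(Add(104, -313), n) = Add(Add(104, -313), Rational(4721, 8249)) = Add(-209, Rational(4721, 8249)) = Rational(-1719320, 8249)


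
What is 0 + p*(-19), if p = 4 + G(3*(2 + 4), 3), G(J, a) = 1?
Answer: -95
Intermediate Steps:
p = 5 (p = 4 + 1 = 5)
0 + p*(-19) = 0 + 5*(-19) = 0 - 95 = -95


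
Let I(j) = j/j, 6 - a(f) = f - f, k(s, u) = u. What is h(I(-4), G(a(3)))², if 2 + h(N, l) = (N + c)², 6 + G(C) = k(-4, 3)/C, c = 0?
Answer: 1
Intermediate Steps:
a(f) = 6 (a(f) = 6 - (f - f) = 6 - 1*0 = 6 + 0 = 6)
G(C) = -6 + 3/C
I(j) = 1
h(N, l) = -2 + N² (h(N, l) = -2 + (N + 0)² = -2 + N²)
h(I(-4), G(a(3)))² = (-2 + 1²)² = (-2 + 1)² = (-1)² = 1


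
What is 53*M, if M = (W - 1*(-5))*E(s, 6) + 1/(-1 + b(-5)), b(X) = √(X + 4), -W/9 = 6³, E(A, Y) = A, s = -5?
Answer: 1027617/2 - 53*I/2 ≈ 5.1381e+5 - 26.5*I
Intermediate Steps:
W = -1944 (W = -9*6³ = -9*216 = -1944)
b(X) = √(4 + X)
M = 9695 + (-1 - I)/2 (M = (-1944 - 1*(-5))*(-5) + 1/(-1 + √(4 - 5)) = (-1944 + 5)*(-5) + 1/(-1 + √(-1)) = -1939*(-5) + 1/(-1 + I) = 9695 + (-1 - I)/2 ≈ 9694.5 - 0.5*I)
53*M = 53*(19389/2 - I/2) = 1027617/2 - 53*I/2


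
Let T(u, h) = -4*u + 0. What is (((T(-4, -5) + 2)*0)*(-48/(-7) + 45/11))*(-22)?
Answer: 0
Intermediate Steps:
T(u, h) = -4*u
(((T(-4, -5) + 2)*0)*(-48/(-7) + 45/11))*(-22) = (((-4*(-4) + 2)*0)*(-48/(-7) + 45/11))*(-22) = (((16 + 2)*0)*(-48*(-⅐) + 45*(1/11)))*(-22) = ((18*0)*(48/7 + 45/11))*(-22) = (0*(843/77))*(-22) = 0*(-22) = 0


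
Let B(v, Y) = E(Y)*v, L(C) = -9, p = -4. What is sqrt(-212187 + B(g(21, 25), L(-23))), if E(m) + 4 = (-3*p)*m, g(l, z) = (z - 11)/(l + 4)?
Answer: I*sqrt(5306243)/5 ≈ 460.71*I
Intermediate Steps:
g(l, z) = (-11 + z)/(4 + l)
E(m) = -4 + 12*m (E(m) = -4 + (-3*(-4))*m = -4 + 12*m)
B(v, Y) = v*(-4 + 12*Y) (B(v, Y) = (-4 + 12*Y)*v = v*(-4 + 12*Y))
sqrt(-212187 + B(g(21, 25), L(-23))) = sqrt(-212187 + 4*((-11 + 25)/(4 + 21))*(-1 + 3*(-9))) = sqrt(-212187 + 4*(14/25)*(-1 - 27)) = sqrt(-212187 + 4*((1/25)*14)*(-28)) = sqrt(-212187 + 4*(14/25)*(-28)) = sqrt(-212187 - 1568/25) = sqrt(-5306243/25) = I*sqrt(5306243)/5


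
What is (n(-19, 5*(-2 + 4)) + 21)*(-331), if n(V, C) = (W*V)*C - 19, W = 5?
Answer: 313788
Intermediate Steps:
n(V, C) = -19 + 5*C*V (n(V, C) = (5*V)*C - 19 = 5*C*V - 19 = -19 + 5*C*V)
(n(-19, 5*(-2 + 4)) + 21)*(-331) = ((-19 + 5*(5*(-2 + 4))*(-19)) + 21)*(-331) = ((-19 + 5*(5*2)*(-19)) + 21)*(-331) = ((-19 + 5*10*(-19)) + 21)*(-331) = ((-19 - 950) + 21)*(-331) = (-969 + 21)*(-331) = -948*(-331) = 313788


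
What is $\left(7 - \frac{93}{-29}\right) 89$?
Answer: $\frac{26344}{29} \approx 908.41$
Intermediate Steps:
$\left(7 - \frac{93}{-29}\right) 89 = \left(7 - - \frac{93}{29}\right) 89 = \left(7 + \frac{93}{29}\right) 89 = \frac{296}{29} \cdot 89 = \frac{26344}{29}$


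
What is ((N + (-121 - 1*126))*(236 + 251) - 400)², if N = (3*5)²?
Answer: 123520996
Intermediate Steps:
N = 225 (N = 15² = 225)
((N + (-121 - 1*126))*(236 + 251) - 400)² = ((225 + (-121 - 1*126))*(236 + 251) - 400)² = ((225 + (-121 - 126))*487 - 400)² = ((225 - 247)*487 - 400)² = (-22*487 - 400)² = (-10714 - 400)² = (-11114)² = 123520996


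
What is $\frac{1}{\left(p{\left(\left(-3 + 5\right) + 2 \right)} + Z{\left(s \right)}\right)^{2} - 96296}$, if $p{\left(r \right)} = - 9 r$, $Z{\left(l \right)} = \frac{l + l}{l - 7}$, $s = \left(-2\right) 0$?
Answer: $- \frac{1}{95000} \approx -1.0526 \cdot 10^{-5}$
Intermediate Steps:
$s = 0$
$Z{\left(l \right)} = \frac{2 l}{-7 + l}$
$\frac{1}{\left(p{\left(\left(-3 + 5\right) + 2 \right)} + Z{\left(s \right)}\right)^{2} - 96296} = \frac{1}{\left(- 9 \left(\left(-3 + 5\right) + 2\right) + 2 \cdot 0 \frac{1}{-7 + 0}\right)^{2} - 96296} = \frac{1}{\left(- 9 \left(2 + 2\right) + 2 \cdot 0 \frac{1}{-7}\right)^{2} - 96296} = \frac{1}{\left(\left(-9\right) 4 + 2 \cdot 0 \left(- \frac{1}{7}\right)\right)^{2} - 96296} = \frac{1}{\left(-36 + 0\right)^{2} - 96296} = \frac{1}{\left(-36\right)^{2} - 96296} = \frac{1}{1296 - 96296} = \frac{1}{-95000} = - \frac{1}{95000}$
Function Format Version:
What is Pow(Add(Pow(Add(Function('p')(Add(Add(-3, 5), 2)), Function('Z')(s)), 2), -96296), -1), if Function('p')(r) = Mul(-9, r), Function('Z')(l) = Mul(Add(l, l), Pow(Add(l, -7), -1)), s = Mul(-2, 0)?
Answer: Rational(-1, 95000) ≈ -1.0526e-5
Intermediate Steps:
s = 0
Function('Z')(l) = Mul(2, l, Pow(Add(-7, l), -1)) (Function('Z')(l) = Mul(Mul(2, l), Pow(Add(-7, l), -1)) = Mul(2, l, Pow(Add(-7, l), -1)))
Pow(Add(Pow(Add(Function('p')(Add(Add(-3, 5), 2)), Function('Z')(s)), 2), -96296), -1) = Pow(Add(Pow(Add(Mul(-9, Add(Add(-3, 5), 2)), Mul(2, 0, Pow(Add(-7, 0), -1))), 2), -96296), -1) = Pow(Add(Pow(Add(Mul(-9, Add(2, 2)), Mul(2, 0, Pow(-7, -1))), 2), -96296), -1) = Pow(Add(Pow(Add(Mul(-9, 4), Mul(2, 0, Rational(-1, 7))), 2), -96296), -1) = Pow(Add(Pow(Add(-36, 0), 2), -96296), -1) = Pow(Add(Pow(-36, 2), -96296), -1) = Pow(Add(1296, -96296), -1) = Pow(-95000, -1) = Rational(-1, 95000)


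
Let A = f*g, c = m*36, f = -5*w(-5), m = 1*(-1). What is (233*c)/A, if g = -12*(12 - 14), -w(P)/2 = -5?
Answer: 699/100 ≈ 6.9900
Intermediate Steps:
m = -1
w(P) = 10 (w(P) = -2*(-5) = 10)
f = -50 (f = -5*10 = -50)
g = 24 (g = -12*(-2) = 24)
c = -36 (c = -1*36 = -36)
A = -1200 (A = -50*24 = -1200)
(233*c)/A = (233*(-36))/(-1200) = -8388*(-1/1200) = 699/100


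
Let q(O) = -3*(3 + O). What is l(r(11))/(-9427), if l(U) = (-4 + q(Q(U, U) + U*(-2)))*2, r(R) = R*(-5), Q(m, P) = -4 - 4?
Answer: 58/857 ≈ 0.067678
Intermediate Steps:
Q(m, P) = -8
r(R) = -5*R
q(O) = -9 - 3*O
l(U) = 22 + 12*U (l(U) = (-4 + (-9 - 3*(-8 + U*(-2))))*2 = (-4 + (-9 - 3*(-8 - 2*U)))*2 = (-4 + (-9 + (24 + 6*U)))*2 = (-4 + (15 + 6*U))*2 = (11 + 6*U)*2 = 22 + 12*U)
l(r(11))/(-9427) = (22 + 12*(-5*11))/(-9427) = (22 + 12*(-55))*(-1/9427) = (22 - 660)*(-1/9427) = -638*(-1/9427) = 58/857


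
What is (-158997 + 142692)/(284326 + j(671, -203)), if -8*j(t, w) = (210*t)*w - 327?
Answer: -26088/6175933 ≈ -0.0042241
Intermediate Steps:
j(t, w) = 327/8 - 105*t*w/4 (j(t, w) = -((210*t)*w - 327)/8 = -(210*t*w - 327)/8 = -(-327 + 210*t*w)/8 = 327/8 - 105*t*w/4)
(-158997 + 142692)/(284326 + j(671, -203)) = (-158997 + 142692)/(284326 + (327/8 - 105/4*671*(-203))) = -16305/(284326 + (327/8 + 14302365/4)) = -16305/(284326 + 28605057/8) = -16305/30879665/8 = -16305*8/30879665 = -26088/6175933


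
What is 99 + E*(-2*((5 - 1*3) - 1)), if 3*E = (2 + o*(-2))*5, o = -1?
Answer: 257/3 ≈ 85.667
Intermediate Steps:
E = 20/3 (E = ((2 - 1*(-2))*5)/3 = ((2 + 2)*5)/3 = (4*5)/3 = (⅓)*20 = 20/3 ≈ 6.6667)
99 + E*(-2*((5 - 1*3) - 1)) = 99 + 20*(-2*((5 - 1*3) - 1))/3 = 99 + 20*(-2*((5 - 3) - 1))/3 = 99 + 20*(-2*(2 - 1))/3 = 99 + 20*(-2*1)/3 = 99 + (20/3)*(-2) = 99 - 40/3 = 257/3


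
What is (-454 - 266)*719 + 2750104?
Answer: 2232424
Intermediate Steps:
(-454 - 266)*719 + 2750104 = -720*719 + 2750104 = -517680 + 2750104 = 2232424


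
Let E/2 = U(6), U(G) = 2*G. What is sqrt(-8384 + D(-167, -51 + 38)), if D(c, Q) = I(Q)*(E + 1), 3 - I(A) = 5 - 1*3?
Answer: I*sqrt(8359) ≈ 91.428*I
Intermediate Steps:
I(A) = 1 (I(A) = 3 - (5 - 1*3) = 3 - (5 - 3) = 3 - 1*2 = 3 - 2 = 1)
E = 24 (E = 2*(2*6) = 2*12 = 24)
D(c, Q) = 25 (D(c, Q) = 1*(24 + 1) = 1*25 = 25)
sqrt(-8384 + D(-167, -51 + 38)) = sqrt(-8384 + 25) = sqrt(-8359) = I*sqrt(8359)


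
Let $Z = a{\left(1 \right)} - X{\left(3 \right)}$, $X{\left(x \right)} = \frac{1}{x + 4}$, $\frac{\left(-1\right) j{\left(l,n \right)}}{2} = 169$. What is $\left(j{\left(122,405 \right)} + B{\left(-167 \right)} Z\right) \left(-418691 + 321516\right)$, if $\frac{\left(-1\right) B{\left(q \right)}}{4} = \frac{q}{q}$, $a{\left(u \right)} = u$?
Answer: $\frac{232248250}{7} \approx 3.3178 \cdot 10^{7}$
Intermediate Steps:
$j{\left(l,n \right)} = -338$ ($j{\left(l,n \right)} = \left(-2\right) 169 = -338$)
$X{\left(x \right)} = \frac{1}{4 + x}$
$Z = \frac{6}{7}$ ($Z = 1 - \frac{1}{4 + 3} = 1 - \frac{1}{7} = \frac{6}{7} \approx 0.85714$)
$B{\left(q \right)} = -4$ ($B{\left(q \right)} = - 4 \frac{q}{q} = \left(-4\right) 1 = -4$)
$\left(j{\left(122,405 \right)} + B{\left(-167 \right)} Z\right) \left(-418691 + 321516\right) = \left(-338 - \frac{24}{7}\right) \left(-418691 + 321516\right) = \left(-338 - \frac{24}{7}\right) \left(-97175\right) = \left(- \frac{2390}{7}\right) \left(-97175\right) = \frac{232248250}{7}$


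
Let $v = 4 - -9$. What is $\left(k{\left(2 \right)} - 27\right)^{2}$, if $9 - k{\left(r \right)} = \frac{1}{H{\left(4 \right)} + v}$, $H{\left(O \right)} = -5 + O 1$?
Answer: $\frac{47089}{144} \approx 327.01$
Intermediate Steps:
$v = 13$ ($v = 4 + 9 = 13$)
$H{\left(O \right)} = -5 + O$
$k{\left(r \right)} = \frac{107}{12}$ ($k{\left(r \right)} = 9 - \frac{1}{\left(-5 + 4\right) + 13} = 9 - \frac{1}{-1 + 13} = 9 - \frac{1}{12} = \frac{107}{12}$)
$\left(k{\left(2 \right)} - 27\right)^{2} = \left(\frac{107}{12} - 27\right)^{2} = \left(- \frac{217}{12}\right)^{2} = \frac{47089}{144}$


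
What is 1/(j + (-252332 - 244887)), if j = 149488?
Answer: -1/347731 ≈ -2.8758e-6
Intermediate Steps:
1/(j + (-252332 - 244887)) = 1/(149488 + (-252332 - 244887)) = 1/(149488 - 497219) = 1/(-347731) = -1/347731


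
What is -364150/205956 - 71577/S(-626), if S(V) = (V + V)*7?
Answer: 2887575503/451249596 ≈ 6.3991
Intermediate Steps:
S(V) = 14*V (S(V) = (2*V)*7 = 14*V)
-364150/205956 - 71577/S(-626) = -364150/205956 - 71577/(14*(-626)) = -364150*1/205956 - 71577/(-8764) = -182075/102978 - 71577*(-1/8764) = -182075/102978 + 71577/8764 = 2887575503/451249596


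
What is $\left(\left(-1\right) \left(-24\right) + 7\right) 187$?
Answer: $5797$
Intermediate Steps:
$\left(\left(-1\right) \left(-24\right) + 7\right) 187 = \left(24 + 7\right) 187 = 31 \cdot 187 = 5797$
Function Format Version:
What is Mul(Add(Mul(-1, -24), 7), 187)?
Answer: 5797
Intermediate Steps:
Mul(Add(Mul(-1, -24), 7), 187) = Mul(Add(24, 7), 187) = Mul(31, 187) = 5797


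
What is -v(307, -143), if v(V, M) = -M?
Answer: -143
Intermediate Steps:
-v(307, -143) = -(-1)*(-143) = -1*143 = -143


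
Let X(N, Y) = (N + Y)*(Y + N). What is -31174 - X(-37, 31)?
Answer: -31210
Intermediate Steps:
X(N, Y) = (N + Y)**2 (X(N, Y) = (N + Y)*(N + Y) = (N + Y)**2)
-31174 - X(-37, 31) = -31174 - (-37 + 31)**2 = -31174 - 1*(-6)**2 = -31174 - 1*36 = -31174 - 36 = -31210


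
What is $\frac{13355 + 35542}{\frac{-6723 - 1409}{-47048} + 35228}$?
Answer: $\frac{191708838}{138117923} \approx 1.388$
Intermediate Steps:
$\frac{13355 + 35542}{\frac{-6723 - 1409}{-47048} + 35228} = \frac{48897}{\left(-8132\right) \left(- \frac{1}{47048}\right) + 35228} = \frac{48897}{\frac{2033}{11762} + 35228} = \frac{48897}{\frac{414353769}{11762}} = 48897 \cdot \frac{11762}{414353769} = \frac{191708838}{138117923}$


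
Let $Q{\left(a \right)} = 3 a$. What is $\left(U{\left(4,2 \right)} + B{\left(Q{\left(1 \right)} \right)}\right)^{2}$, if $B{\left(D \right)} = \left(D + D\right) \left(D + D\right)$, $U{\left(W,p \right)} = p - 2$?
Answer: $1296$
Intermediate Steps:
$U{\left(W,p \right)} = -2 + p$
$B{\left(D \right)} = 4 D^{2}$ ($B{\left(D \right)} = 2 D 2 D = 4 D^{2}$)
$\left(U{\left(4,2 \right)} + B{\left(Q{\left(1 \right)} \right)}\right)^{2} = \left(\left(-2 + 2\right) + 4 \left(3 \cdot 1\right)^{2}\right)^{2} = \left(0 + 4 \cdot 3^{2}\right)^{2} = \left(0 + 4 \cdot 9\right)^{2} = \left(0 + 36\right)^{2} = 36^{2} = 1296$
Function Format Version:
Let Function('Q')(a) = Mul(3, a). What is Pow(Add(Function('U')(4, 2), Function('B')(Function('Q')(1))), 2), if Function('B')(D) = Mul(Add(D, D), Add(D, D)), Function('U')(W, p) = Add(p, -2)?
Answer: 1296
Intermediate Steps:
Function('U')(W, p) = Add(-2, p)
Function('B')(D) = Mul(4, Pow(D, 2)) (Function('B')(D) = Mul(Mul(2, D), Mul(2, D)) = Mul(4, Pow(D, 2)))
Pow(Add(Function('U')(4, 2), Function('B')(Function('Q')(1))), 2) = Pow(Add(Add(-2, 2), Mul(4, Pow(Mul(3, 1), 2))), 2) = Pow(Add(0, Mul(4, Pow(3, 2))), 2) = Pow(Add(0, Mul(4, 9)), 2) = Pow(Add(0, 36), 2) = Pow(36, 2) = 1296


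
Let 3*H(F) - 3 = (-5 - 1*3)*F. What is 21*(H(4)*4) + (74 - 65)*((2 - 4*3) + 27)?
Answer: -659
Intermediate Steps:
H(F) = 1 - 8*F/3 (H(F) = 1 + ((-5 - 1*3)*F)/3 = 1 + ((-5 - 3)*F)/3 = 1 + (-8*F)/3 = 1 - 8*F/3)
21*(H(4)*4) + (74 - 65)*((2 - 4*3) + 27) = 21*((1 - 8/3*4)*4) + (74 - 65)*((2 - 4*3) + 27) = 21*((1 - 32/3)*4) + 9*((2 - 12) + 27) = 21*(-29/3*4) + 9*(-10 + 27) = 21*(-116/3) + 9*17 = -812 + 153 = -659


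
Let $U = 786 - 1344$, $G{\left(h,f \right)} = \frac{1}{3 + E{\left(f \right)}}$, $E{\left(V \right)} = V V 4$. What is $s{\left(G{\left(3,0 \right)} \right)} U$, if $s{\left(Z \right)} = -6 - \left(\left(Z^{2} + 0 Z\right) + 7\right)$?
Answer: $7316$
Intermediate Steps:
$E{\left(V \right)} = 4 V^{2}$ ($E{\left(V \right)} = V^{2} \cdot 4 = 4 V^{2}$)
$G{\left(h,f \right)} = \frac{1}{3 + 4 f^{2}}$
$U = -558$
$s{\left(Z \right)} = -13 - Z^{2}$ ($s{\left(Z \right)} = -6 - \left(\left(Z^{2} + 0\right) + 7\right) = -6 - \left(Z^{2} + 7\right) = -6 - \left(7 + Z^{2}\right) = -13 - Z^{2}$)
$s{\left(G{\left(3,0 \right)} \right)} U = \left(-13 - \left(\frac{1}{3 + 4 \cdot 0^{2}}\right)^{2}\right) \left(-558\right) = \left(-13 - \left(\frac{1}{3 + 4 \cdot 0}\right)^{2}\right) \left(-558\right) = \left(-13 - \left(\frac{1}{3 + 0}\right)^{2}\right) \left(-558\right) = \left(-13 - \left(\frac{1}{3}\right)^{2}\right) \left(-558\right) = \left(-13 - \frac{1}{9}\right) \left(-558\right) = \left(- \frac{118}{9}\right) \left(-558\right) = 7316$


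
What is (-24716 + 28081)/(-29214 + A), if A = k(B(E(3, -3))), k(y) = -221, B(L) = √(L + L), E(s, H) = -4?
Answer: -673/5887 ≈ -0.11432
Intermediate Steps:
B(L) = √2*√L (B(L) = √(2*L) = √2*√L)
A = -221
(-24716 + 28081)/(-29214 + A) = (-24716 + 28081)/(-29214 - 221) = 3365/(-29435) = 3365*(-1/29435) = -673/5887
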